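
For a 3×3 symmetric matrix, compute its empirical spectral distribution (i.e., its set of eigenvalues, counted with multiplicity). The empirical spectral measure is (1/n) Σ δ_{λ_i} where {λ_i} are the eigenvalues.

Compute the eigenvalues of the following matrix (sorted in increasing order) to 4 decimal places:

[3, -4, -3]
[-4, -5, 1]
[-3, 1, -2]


Since M is real symmetric, all three eigenvalues are real; they are the roots of det(λI − M) = λ³ − (tr M) λ² + s λ − det M, where s is the sum of the principal 2×2 minors.
tr M = 3 + (-5) + (-2) = -4.
s = (3·(-5) − (-4)²) + (3·(-2) − (-3)²) + ((-5)·(-2) − 1²) = -31 + (-15) + 9 = -37.
det M (expand along row 1) = 3·9 − (-4)·11 + (-3)·(-19) = 128.
Characteristic polynomial: λ³ + 4λ² − 37λ − 128 = 0.
Substitute λ = y + (tr M)/3 = y − 1.333333 to remove the quadratic term: y³ + p·y + q = 0 with p = s − (tr M)²/3 = -42.333333 and q = −2(tr M)³/27 + (tr M)·s/3 − det M = -73.925926.
Three real roots ⇒ use the trigonometric (Viète) form: r = 2√(−p/3) = 7.512952, φ = arccos(3q/(p·r)) = arccos(0.697309) = 0.799161 rad.
y_k = r·cos(φ/3 − 2πk/3) for k = 0, 1, 2 gives y = 7.247957, -1.911183, -5.336774.
λ_k = y_k − 1.333333 gives λ = 5.9146, -3.2445, -6.6701 (check: the sum is -4.0000 = tr M).

Eigenvalues sorted in increasing order: [-6.6701, -3.2445, 5.9146].


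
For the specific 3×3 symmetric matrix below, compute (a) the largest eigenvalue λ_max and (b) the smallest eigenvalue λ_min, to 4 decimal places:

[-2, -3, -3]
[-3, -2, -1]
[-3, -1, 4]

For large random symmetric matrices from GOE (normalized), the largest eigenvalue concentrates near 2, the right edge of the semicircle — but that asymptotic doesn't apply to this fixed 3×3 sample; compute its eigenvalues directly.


Since M is real symmetric, all three eigenvalues are real; they are the roots of det(λI − M) = λ³ − (tr M) λ² + s λ − det M, where s is the sum of the principal 2×2 minors.
tr M = -2 + (-2) + 4 = 0.
s = ((-2)·(-2) − (-3)²) + ((-2)·4 − (-3)²) + ((-2)·4 − (-1)²) = -5 + (-17) + (-9) = -31.
det M (expand along row 1) = (-2)·(-9) − (-3)·(-15) + (-3)·(-3) = -18.
Characteristic polynomial: λ³ − 31λ + 18 = 0.
Substitute λ = y + (tr M)/3 = y + 0.000000 to remove the quadratic term: y³ + p·y + q = 0 with p = s − (tr M)²/3 = -31.000000 and q = −2(tr M)³/27 + (tr M)·s/3 − det M = 18.000000.
Three real roots ⇒ use the trigonometric (Viète) form: r = 2√(−p/3) = 6.429101, φ = arccos(3q/(p·r)) = arccos(-0.270945) = 1.845171 rad.
y_k = r·cos(φ/3 − 2πk/3) for k = 0, 1, 2 gives y = 5.250907, 0.587176, -5.838082.
λ_k = y_k + 0.000000 gives λ = 5.2509, 0.5872, -5.8381 (check: the sum is 0.0000 = tr M).

Hence λ_max = 5.2509 and λ_min = -5.8381.


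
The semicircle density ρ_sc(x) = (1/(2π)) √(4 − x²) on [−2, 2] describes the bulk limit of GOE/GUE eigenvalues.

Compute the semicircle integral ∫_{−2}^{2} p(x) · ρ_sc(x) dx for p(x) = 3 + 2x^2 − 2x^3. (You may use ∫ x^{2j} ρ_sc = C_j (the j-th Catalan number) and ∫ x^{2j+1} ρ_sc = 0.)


Write p(x) = Σ a_i x^i, split into monomials and integrate each against ρ_sc separately.
Using ∫ x^{2j} ρ_sc = C_j = (1/(j+1)) C(2j, j) (Catalan numbers) and ∫ x^{2j+1} ρ_sc = 0 (odd monomials vanish by symmetry):
  i = 0 (even): a_0 · C_{0} = 3 · 1 = 3
  i = 2 (even): a_2 · C_{1} = 2 · 1 = 2
  i = 3 (odd): ∫ x^3 ρ_sc = 0 (vanishes)

Summing the contributions: ∫_{−2}^{2} p(x) ρ_sc(x) dx = 3 + 2 = 5.


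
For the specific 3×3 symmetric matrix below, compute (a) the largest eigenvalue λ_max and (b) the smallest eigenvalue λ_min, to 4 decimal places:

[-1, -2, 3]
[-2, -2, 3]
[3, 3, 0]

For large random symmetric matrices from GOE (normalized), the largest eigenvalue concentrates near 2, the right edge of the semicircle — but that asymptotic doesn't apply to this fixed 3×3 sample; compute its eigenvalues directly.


Since M is real symmetric, all three eigenvalues are real; they are the roots of det(λI − M) = λ³ − (tr M) λ² + s λ − det M, where s is the sum of the principal 2×2 minors.
tr M = -1 + (-2) + 0 = -3.
s = ((-1)·(-2) − (-2)²) + ((-1)·0 − 3²) + ((-2)·0 − 3²) = -2 + (-9) + (-9) = -20.
det M (expand along row 1) = (-1)·(-9) − (-2)·(-9) + 3·0 = -9.
Characteristic polynomial: λ³ + 3λ² − 20λ + 9 = 0.
Substitute λ = y + (tr M)/3 = y − 1.000000 to remove the quadratic term: y³ + p·y + q = 0 with p = s − (tr M)²/3 = -23.000000 and q = −2(tr M)³/27 + (tr M)·s/3 − det M = 31.000000.
Three real roots ⇒ use the trigonometric (Viète) form: r = 2√(−p/3) = 5.537749, φ = arccos(3q/(p·r)) = arccos(-0.730166) = 2.389362 rad.
y_k = r·cos(φ/3 − 2πk/3) for k = 0, 1, 2 gives y = 3.872250, 1.492324, -5.364574.
λ_k = y_k − 1.000000 gives λ = 2.8722, 0.4923, -6.3646 (check: the sum is -3.0000 = tr M).

Hence λ_max = 2.8722 and λ_min = -6.3646.


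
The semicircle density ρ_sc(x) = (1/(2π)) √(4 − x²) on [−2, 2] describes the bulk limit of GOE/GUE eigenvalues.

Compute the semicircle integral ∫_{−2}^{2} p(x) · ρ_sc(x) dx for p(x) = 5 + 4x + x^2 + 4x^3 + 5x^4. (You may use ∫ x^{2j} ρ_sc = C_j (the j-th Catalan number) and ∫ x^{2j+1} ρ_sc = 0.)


Write p(x) = Σ a_i x^i, split into monomials and integrate each against ρ_sc separately.
Using ∫ x^{2j} ρ_sc = C_j = (1/(j+1)) C(2j, j) (Catalan numbers) and ∫ x^{2j+1} ρ_sc = 0 (odd monomials vanish by symmetry):
  i = 0 (even): a_0 · C_{0} = 5 · 1 = 5
  i = 1 (odd): ∫ x^1 ρ_sc = 0 (vanishes)
  i = 2 (even): a_2 · C_{1} = 1 · 1 = 1
  i = 3 (odd): ∫ x^3 ρ_sc = 0 (vanishes)
  i = 4 (even): a_4 · C_{2} = 5 · 2 = 10

Summing the contributions: ∫_{−2}^{2} p(x) ρ_sc(x) dx = 5 + 1 + 10 = 16.


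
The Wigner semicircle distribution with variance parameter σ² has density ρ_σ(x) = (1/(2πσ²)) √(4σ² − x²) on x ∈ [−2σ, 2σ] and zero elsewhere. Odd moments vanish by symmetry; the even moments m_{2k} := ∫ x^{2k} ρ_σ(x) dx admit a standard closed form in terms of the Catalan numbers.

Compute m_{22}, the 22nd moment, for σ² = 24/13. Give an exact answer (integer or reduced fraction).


By the scaled semicircle moment identity, m_{2k} = σ^{2k} · C_k with k = 11.
C_11 = (1/(k+1)) · C(2k, k) = (1/12) · C(22, 11) = (1/12) · 705432 = 58786.
σ^{2k} = (σ²)^k = (24/13)^11 = 1521681143169024/1792160394037.

Therefore m_{22} = σ^{22} · C_11 = (1521681143169024/1792160394037) · 58786 = 6881042129410326528/137858491849.


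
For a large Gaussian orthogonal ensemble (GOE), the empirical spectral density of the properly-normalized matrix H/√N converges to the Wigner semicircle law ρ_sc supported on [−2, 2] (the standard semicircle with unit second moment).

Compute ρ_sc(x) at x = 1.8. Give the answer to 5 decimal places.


ρ_sc(x) = (1/(2π)) √(4 − x²). With x = 1.8:
  4 − x² = 4 − (1.8)² = 4 − 3.240000 = 0.760000.
  √(4 − x²) = 0.871780.
  1/(2π) = 0.159155.
  ρ_sc(1.8) = 0.159155 · 0.871780 = 0.138748.

Rounded to 5 decimal places: ρ_sc(1.8) ≈ 0.13875.


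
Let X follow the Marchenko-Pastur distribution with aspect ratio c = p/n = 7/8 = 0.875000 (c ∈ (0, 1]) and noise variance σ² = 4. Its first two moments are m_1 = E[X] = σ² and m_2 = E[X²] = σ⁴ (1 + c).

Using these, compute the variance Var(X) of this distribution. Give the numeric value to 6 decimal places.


m_1 = E[X] = σ² = 4, so m_1² = 16.
m_2 = E[X²] = σ⁴ (1 + c) = 16 · (1 + 0.875000) = 16 · 1.875000 = 30.000000.
(Note m_2 − m_1² simplifies to c · σ⁴ = 0.875000 · 16.)

Var(X) = m_2 − m_1² = 30.000000 − 16 = 14.000000.


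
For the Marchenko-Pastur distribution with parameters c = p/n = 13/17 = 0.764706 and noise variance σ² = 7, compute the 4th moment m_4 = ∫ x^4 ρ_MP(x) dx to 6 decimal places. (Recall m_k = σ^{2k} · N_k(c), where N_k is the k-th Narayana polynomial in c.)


E[X⁴] = σ⁸ (1 + 6c + 6c² + c³) (fourth MP moment). With σ² = 7 (so σ⁸ = 2401) and c = 13/17 = 0.764706: E[X⁴] = 2401 · (1 + 6·0.764706 + 6·(0.764706)² + (0.764706)³) = 2401 · 9.544067.

So E[X^4] = 22915.304295.


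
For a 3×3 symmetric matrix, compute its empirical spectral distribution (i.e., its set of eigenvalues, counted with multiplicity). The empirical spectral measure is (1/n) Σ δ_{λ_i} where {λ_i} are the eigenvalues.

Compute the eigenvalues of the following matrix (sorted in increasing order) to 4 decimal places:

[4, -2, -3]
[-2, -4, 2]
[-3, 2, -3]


Since M is real symmetric, all three eigenvalues are real; they are the roots of det(λI − M) = λ³ − (tr M) λ² + s λ − det M, where s is the sum of the principal 2×2 minors.
tr M = 4 + (-4) + (-3) = -3.
s = (4·(-4) − (-2)²) + (4·(-3) − (-3)²) + ((-4)·(-3) − 2²) = -20 + (-21) + 8 = -33.
det M (expand along row 1) = 4·8 − (-2)·12 + (-3)·(-16) = 104.
Characteristic polynomial: λ³ + 3λ² − 33λ − 104 = 0.
Substitute λ = y + (tr M)/3 = y − 1.000000 to remove the quadratic term: y³ + p·y + q = 0 with p = s − (tr M)²/3 = -36.000000 and q = −2(tr M)³/27 + (tr M)·s/3 − det M = -69.000000.
Three real roots ⇒ use the trigonometric (Viète) form: r = 2√(−p/3) = 6.928203, φ = arccos(3q/(p·r)) = arccos(0.829941) = 0.591794 rad.
y_k = r·cos(φ/3 − 2πk/3) for k = 0, 1, 2 gives y = 6.793840, -2.220992, -4.572847.
λ_k = y_k − 1.000000 gives λ = 5.7938, -3.2210, -5.5728 (check: the sum is -3.0000 = tr M).

Eigenvalues sorted in increasing order: [-5.5728, -3.2210, 5.7938].


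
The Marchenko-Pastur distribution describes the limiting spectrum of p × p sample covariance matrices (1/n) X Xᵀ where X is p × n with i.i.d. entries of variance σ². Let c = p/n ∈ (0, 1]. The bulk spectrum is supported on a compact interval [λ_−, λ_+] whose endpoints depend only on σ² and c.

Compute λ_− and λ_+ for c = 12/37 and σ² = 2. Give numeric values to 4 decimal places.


c = 12/37 = 0.324324; √c = 0.569495.
λ_− = σ² (1 − √c)² = 2 · (1 − 0.569495)² = 2 · (0.430505)² = 0.370669.
λ_+ = σ² (1 + √c)² = 2 · (1 + 0.569495)² = 2 · (1.569495)² = 4.926628.

Rounded to 4 decimal places: λ_− ≈ 0.3707, λ_+ ≈ 4.9266.


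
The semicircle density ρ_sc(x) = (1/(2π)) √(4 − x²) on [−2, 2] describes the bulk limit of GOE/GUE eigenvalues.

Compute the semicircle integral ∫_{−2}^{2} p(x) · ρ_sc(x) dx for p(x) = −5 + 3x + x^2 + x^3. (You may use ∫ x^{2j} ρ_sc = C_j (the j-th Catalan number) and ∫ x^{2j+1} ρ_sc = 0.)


Write p(x) = Σ a_i x^i, split into monomials and integrate each against ρ_sc separately.
Using ∫ x^{2j} ρ_sc = C_j = (1/(j+1)) C(2j, j) (Catalan numbers) and ∫ x^{2j+1} ρ_sc = 0 (odd monomials vanish by symmetry):
  i = 0 (even): a_0 · C_{0} = -5 · 1 = -5
  i = 1 (odd): ∫ x^1 ρ_sc = 0 (vanishes)
  i = 2 (even): a_2 · C_{1} = 1 · 1 = 1
  i = 3 (odd): ∫ x^3 ρ_sc = 0 (vanishes)

Summing the contributions: ∫_{−2}^{2} p(x) ρ_sc(x) dx = (-5) + 1 = -4.


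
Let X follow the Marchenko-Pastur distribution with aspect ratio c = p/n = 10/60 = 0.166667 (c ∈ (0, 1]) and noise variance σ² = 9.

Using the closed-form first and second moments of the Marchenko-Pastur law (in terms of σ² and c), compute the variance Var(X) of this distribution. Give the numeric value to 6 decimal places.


Recall the MP moments m_1 = E[X] = σ² and m_2 = E[X²] = σ⁴ (1 + c).
m_1 = E[X] = σ² = 9, so m_1² = 81.
m_2 = E[X²] = σ⁴ (1 + c) = 81 · (1 + 0.166667) = 81 · 1.166667 = 94.500000.
(Note m_2 − m_1² simplifies to c · σ⁴ = 0.166667 · 81.)

Var(X) = m_2 − m_1² = 94.500000 − 81 = 13.500000.


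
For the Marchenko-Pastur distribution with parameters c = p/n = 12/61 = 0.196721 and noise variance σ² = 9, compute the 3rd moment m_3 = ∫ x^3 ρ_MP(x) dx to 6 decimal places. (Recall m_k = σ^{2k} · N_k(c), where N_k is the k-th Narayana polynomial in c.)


E[X³] = σ⁶ (1 + 3c + c²) (third MP moment). With σ² = 9 (so σ⁶ = 729) and c = 12/61 = 0.196721: E[X³] = 729 · (1 + 3·0.196721 + (0.196721)²) = 729 · 1.628863.

So E[X^3] = 1187.441279.


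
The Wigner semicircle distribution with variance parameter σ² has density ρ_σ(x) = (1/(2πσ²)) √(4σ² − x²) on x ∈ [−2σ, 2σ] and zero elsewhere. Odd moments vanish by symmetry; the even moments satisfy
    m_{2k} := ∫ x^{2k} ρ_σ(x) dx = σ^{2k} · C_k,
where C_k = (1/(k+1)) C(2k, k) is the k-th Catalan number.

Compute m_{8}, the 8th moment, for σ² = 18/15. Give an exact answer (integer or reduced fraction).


By the scaled semicircle moment identity, m_{2k} = σ^{2k} · C_k with k = 4.
C_4 = (1/(k+1)) · C(2k, k) = (1/5) · C(8, 4) = (1/5) · 70 = 14.
σ^{2k} = (σ²)^k = (18/15)^4 = 1296/625.

Therefore m_{8} = σ^{8} · C_4 = (1296/625) · 14 = 18144/625.


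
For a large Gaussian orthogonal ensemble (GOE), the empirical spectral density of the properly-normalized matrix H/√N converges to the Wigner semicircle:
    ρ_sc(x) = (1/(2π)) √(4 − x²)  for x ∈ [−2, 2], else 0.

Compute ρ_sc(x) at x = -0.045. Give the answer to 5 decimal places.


ρ_sc(x) = (1/(2π)) √(4 − x²). With x = -0.045:
  4 − x² = 4 − (-0.045)² = 4 − 0.002025 = 3.997975.
  √(4 − x²) = 1.999494.
  1/(2π) = 0.159155.
  ρ_sc(-0.045) = 0.159155 · 1.999494 = 0.318229.

Rounded to 5 decimal places: ρ_sc(-0.045) ≈ 0.31823.


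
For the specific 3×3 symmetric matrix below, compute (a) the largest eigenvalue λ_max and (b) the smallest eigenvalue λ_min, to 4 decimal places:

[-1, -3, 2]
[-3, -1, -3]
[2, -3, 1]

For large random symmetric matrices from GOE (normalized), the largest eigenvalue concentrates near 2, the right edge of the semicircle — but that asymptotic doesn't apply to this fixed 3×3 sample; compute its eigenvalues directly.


Since M is real symmetric, all three eigenvalues are real; they are the roots of det(λI − M) = λ³ − (tr M) λ² + s λ − det M, where s is the sum of the principal 2×2 minors.
tr M = -1 + (-1) + 1 = -1.
s = ((-1)·(-1) − (-3)²) + ((-1)·1 − 2²) + ((-1)·1 − (-3)²) = -8 + (-5) + (-10) = -23.
det M (expand along row 1) = (-1)·(-10) − (-3)·3 + 2·11 = 41.
Characteristic polynomial: λ³ + λ² − 23λ − 41 = 0.
Substitute λ = y + (tr M)/3 = y − 0.333333 to remove the quadratic term: y³ + p·y + q = 0 with p = s − (tr M)²/3 = -23.333333 and q = −2(tr M)³/27 + (tr M)·s/3 − det M = -33.259259.
Three real roots ⇒ use the trigonometric (Viète) form: r = 2√(−p/3) = 5.577734, φ = arccos(3q/(p·r)) = arccos(0.766654) = 0.697183 rad.
y_k = r·cos(φ/3 − 2πk/3) for k = 0, 1, 2 gives y = 5.427791, -1.601401, -3.826390.
λ_k = y_k − 0.333333 gives λ = 5.0945, -1.9347, -4.1597 (check: the sum is -1.0000 = tr M).

Hence λ_max = 5.0945 and λ_min = -4.1597.


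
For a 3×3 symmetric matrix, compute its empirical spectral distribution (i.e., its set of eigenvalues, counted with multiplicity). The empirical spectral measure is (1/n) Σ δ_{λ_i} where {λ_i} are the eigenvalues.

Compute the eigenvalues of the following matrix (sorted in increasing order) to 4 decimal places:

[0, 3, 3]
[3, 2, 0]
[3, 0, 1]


Since M is real symmetric, all three eigenvalues are real; they are the roots of det(λI − M) = λ³ − (tr M) λ² + s λ − det M, where s is the sum of the principal 2×2 minors.
tr M = 0 + 2 + 1 = 3.
s = (0·2 − 3²) + (0·1 − 3²) + (2·1 − 0²) = -9 + (-9) + 2 = -16.
det M (expand along row 1) = 0·2 − 3·3 + 3·(-6) = -27.
Characteristic polynomial: λ³ − 3λ² − 16λ + 27 = 0.
Substitute λ = y + (tr M)/3 = y + 1.000000 to remove the quadratic term: y³ + p·y + q = 0 with p = s − (tr M)²/3 = -19.000000 and q = −2(tr M)³/27 + (tr M)·s/3 − det M = 9.000000.
Three real roots ⇒ use the trigonometric (Viète) form: r = 2√(−p/3) = 5.033223, φ = arccos(3q/(p·r)) = arccos(-0.282335) = 1.857023 rad.
y_k = r·cos(φ/3 − 2πk/3) for k = 0, 1, 2 gives y = 4.099332, 0.479486, -4.578818.
λ_k = y_k + 1.000000 gives λ = 5.0993, 1.4795, -3.5788 (check: the sum is 3.0000 = tr M).

Eigenvalues sorted in increasing order: [-3.5788, 1.4795, 5.0993].


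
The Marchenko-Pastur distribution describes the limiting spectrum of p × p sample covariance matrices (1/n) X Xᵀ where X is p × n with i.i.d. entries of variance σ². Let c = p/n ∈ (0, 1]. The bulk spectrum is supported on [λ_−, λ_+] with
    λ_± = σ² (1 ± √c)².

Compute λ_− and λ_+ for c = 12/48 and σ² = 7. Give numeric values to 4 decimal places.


c = 12/48 = 0.250000; √c = 0.500000.
λ_− = σ² (1 − √c)² = 7 · (1 − 0.500000)² = 7 · (0.500000)² = 1.750000.
λ_+ = σ² (1 + √c)² = 7 · (1 + 0.500000)² = 7 · (1.500000)² = 15.750000.

Rounded to 4 decimal places: λ_− ≈ 1.7500, λ_+ ≈ 15.7500.


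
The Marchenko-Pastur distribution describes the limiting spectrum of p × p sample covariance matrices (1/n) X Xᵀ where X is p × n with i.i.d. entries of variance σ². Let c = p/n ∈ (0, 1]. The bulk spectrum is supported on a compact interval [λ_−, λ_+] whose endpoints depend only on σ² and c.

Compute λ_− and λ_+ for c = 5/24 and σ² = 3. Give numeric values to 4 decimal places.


c = 5/24 = 0.208333; √c = 0.456435.
λ_− = σ² (1 − √c)² = 3 · (1 − 0.456435)² = 3 · (0.543565)² = 0.886387.
λ_+ = σ² (1 + √c)² = 3 · (1 + 0.456435)² = 3 · (1.456435)² = 6.363613.

Rounded to 4 decimal places: λ_− ≈ 0.8864, λ_+ ≈ 6.3636.


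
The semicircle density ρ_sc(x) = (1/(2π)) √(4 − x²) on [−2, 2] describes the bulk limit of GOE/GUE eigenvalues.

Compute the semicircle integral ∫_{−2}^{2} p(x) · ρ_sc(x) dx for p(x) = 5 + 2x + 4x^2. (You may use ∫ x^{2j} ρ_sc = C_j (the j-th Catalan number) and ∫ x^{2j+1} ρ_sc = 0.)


Write p(x) = Σ a_i x^i, split into monomials and integrate each against ρ_sc separately.
Using ∫ x^{2j} ρ_sc = C_j = (1/(j+1)) C(2j, j) (Catalan numbers) and ∫ x^{2j+1} ρ_sc = 0 (odd monomials vanish by symmetry):
  i = 0 (even): a_0 · C_{0} = 5 · 1 = 5
  i = 1 (odd): ∫ x^1 ρ_sc = 0 (vanishes)
  i = 2 (even): a_2 · C_{1} = 4 · 1 = 4

Summing the contributions: ∫_{−2}^{2} p(x) ρ_sc(x) dx = 5 + 4 = 9.


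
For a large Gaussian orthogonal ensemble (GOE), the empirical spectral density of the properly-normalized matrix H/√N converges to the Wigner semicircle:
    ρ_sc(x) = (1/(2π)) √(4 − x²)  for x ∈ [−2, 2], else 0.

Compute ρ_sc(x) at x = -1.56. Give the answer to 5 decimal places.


ρ_sc(x) = (1/(2π)) √(4 − x²). With x = -1.56:
  4 − x² = 4 − (-1.56)² = 4 − 2.433600 = 1.566400.
  √(4 − x²) = 1.251559.
  1/(2π) = 0.159155.
  ρ_sc(-1.56) = 0.159155 · 1.251559 = 0.199192.

Rounded to 5 decimal places: ρ_sc(-1.56) ≈ 0.19919.


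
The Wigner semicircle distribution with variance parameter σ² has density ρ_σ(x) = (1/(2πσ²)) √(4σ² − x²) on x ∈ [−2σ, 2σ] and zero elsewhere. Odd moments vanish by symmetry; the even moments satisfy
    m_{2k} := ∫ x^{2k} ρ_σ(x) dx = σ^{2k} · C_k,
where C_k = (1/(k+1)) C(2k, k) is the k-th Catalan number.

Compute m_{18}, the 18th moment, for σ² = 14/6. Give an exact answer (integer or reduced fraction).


By the scaled semicircle moment identity, m_{2k} = σ^{2k} · C_k with k = 9.
C_9 = (1/(k+1)) · C(2k, k) = (1/10) · C(18, 9) = (1/10) · 48620 = 4862.
σ^{2k} = (σ²)^k = (14/6)^9 = 40353607/19683.

Therefore m_{18} = σ^{18} · C_9 = (40353607/19683) · 4862 = 196199237234/19683.


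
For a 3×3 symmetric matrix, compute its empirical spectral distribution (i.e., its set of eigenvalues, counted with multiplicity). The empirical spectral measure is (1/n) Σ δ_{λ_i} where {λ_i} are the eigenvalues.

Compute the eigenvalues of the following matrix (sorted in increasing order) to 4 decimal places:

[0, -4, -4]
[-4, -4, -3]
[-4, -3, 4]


Since M is real symmetric, all three eigenvalues are real; they are the roots of det(λI − M) = λ³ − (tr M) λ² + s λ − det M, where s is the sum of the principal 2×2 minors.
tr M = 0 + (-4) + 4 = 0.
s = (0·(-4) − (-4)²) + (0·4 − (-4)²) + ((-4)·4 − (-3)²) = -16 + (-16) + (-25) = -57.
det M (expand along row 1) = 0·(-25) − (-4)·(-28) + (-4)·(-4) = -96.
Characteristic polynomial: λ³ − 57λ + 96 = 0.
Substitute λ = y + (tr M)/3 = y + 0.000000 to remove the quadratic term: y³ + p·y + q = 0 with p = s − (tr M)²/3 = -57.000000 and q = −2(tr M)³/27 + (tr M)·s/3 − det M = 96.000000.
Three real roots ⇒ use the trigonometric (Viète) form: r = 2√(−p/3) = 8.717798, φ = arccos(3q/(p·r)) = arccos(-0.579577) = 2.189005 rad.
y_k = r·cos(φ/3 − 2πk/3) for k = 0, 1, 2 gives y = 6.498207, 1.783786, -8.281993.
λ_k = y_k + 0.000000 gives λ = 6.4982, 1.7838, -8.2820 (check: the sum is 0.0000 = tr M).

Eigenvalues sorted in increasing order: [-8.2820, 1.7838, 6.4982].


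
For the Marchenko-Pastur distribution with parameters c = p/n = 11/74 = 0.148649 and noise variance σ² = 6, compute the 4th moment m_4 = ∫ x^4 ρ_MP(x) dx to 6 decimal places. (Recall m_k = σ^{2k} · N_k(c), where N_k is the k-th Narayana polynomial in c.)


E[X⁴] = σ⁸ (1 + 6c + 6c² + c³) (fourth MP moment). With σ² = 6 (so σ⁸ = 1296) and c = 11/74 = 0.148649: E[X⁴] = 1296 · (1 + 6·0.148649 + 6·(0.148649)² + (0.148649)³) = 1296 · 2.027755.

So E[X^4] = 2627.970505.


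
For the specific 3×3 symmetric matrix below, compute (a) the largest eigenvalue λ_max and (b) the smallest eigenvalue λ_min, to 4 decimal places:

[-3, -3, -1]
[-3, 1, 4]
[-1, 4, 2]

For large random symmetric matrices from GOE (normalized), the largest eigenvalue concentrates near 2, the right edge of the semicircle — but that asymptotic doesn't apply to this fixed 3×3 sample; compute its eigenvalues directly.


Since M is real symmetric, all three eigenvalues are real; they are the roots of det(λI − M) = λ³ − (tr M) λ² + s λ − det M, where s is the sum of the principal 2×2 minors.
tr M = -3 + 1 + 2 = 0.
s = ((-3)·1 − (-3)²) + ((-3)·2 − (-1)²) + (1·2 − 4²) = -12 + (-7) + (-14) = -33.
det M (expand along row 1) = (-3)·(-14) − (-3)·(-2) + (-1)·(-11) = 47.
Characteristic polynomial: λ³ − 33λ − 47 = 0.
Substitute λ = y + (tr M)/3 = y + 0.000000 to remove the quadratic term: y³ + p·y + q = 0 with p = s − (tr M)²/3 = -33.000000 and q = −2(tr M)³/27 + (tr M)·s/3 − det M = -47.000000.
Three real roots ⇒ use the trigonometric (Viète) form: r = 2√(−p/3) = 6.633250, φ = arccos(3q/(p·r)) = arccos(0.644138) = 0.870901 rad.
y_k = r·cos(φ/3 − 2πk/3) for k = 0, 1, 2 gives y = 6.355701, -1.533527, -4.822174.
λ_k = y_k + 0.000000 gives λ = 6.3557, -1.5335, -4.8222 (check: the sum is 0.0000 = tr M).

Hence λ_max = 6.3557 and λ_min = -4.8222.


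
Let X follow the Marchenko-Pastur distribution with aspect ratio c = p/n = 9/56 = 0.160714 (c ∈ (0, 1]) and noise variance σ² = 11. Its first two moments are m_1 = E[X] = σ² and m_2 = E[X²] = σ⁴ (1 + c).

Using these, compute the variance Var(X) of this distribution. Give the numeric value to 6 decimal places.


m_1 = E[X] = σ² = 11, so m_1² = 121.
m_2 = E[X²] = σ⁴ (1 + c) = 121 · (1 + 0.160714) = 121 · 1.160714 = 140.446429.
(Note m_2 − m_1² simplifies to c · σ⁴ = 0.160714 · 121.)

Var(X) = m_2 − m_1² = 140.446429 − 121 = 19.446429.


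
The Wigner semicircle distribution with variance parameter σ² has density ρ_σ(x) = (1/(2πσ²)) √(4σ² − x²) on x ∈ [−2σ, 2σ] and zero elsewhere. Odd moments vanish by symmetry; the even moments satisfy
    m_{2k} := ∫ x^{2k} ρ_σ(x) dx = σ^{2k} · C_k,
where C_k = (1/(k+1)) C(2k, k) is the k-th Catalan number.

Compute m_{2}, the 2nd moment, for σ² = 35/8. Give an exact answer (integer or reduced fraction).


By the scaled semicircle moment identity, m_{2k} = σ^{2k} · C_k with k = 1.
C_1 = (1/(k+1)) · C(2k, k) = (1/2) · C(2, 1) = (1/2) · 2 = 1.
σ^{2k} = (σ²)^k = (35/8)^1 = 35/8.

Therefore m_{2} = σ^{2} · C_1 = (35/8) · 1 = 35/8.


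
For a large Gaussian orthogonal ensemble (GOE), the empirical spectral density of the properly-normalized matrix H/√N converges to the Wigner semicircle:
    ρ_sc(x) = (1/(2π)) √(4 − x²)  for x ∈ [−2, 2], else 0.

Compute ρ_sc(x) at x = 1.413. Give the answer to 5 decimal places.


ρ_sc(x) = (1/(2π)) √(4 − x²). With x = 1.413:
  4 − x² = 4 − (1.413)² = 4 − 1.996569 = 2.003431.
  √(4 − x²) = 1.415426.
  1/(2π) = 0.159155.
  ρ_sc(1.413) = 0.159155 · 1.415426 = 0.225272.

Rounded to 5 decimal places: ρ_sc(1.413) ≈ 0.22527.


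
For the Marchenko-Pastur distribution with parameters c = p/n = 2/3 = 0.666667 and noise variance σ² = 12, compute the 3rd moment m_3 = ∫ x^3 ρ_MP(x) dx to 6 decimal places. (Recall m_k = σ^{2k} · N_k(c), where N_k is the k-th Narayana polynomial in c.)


E[X³] = σ⁶ (1 + 3c + c²) (third MP moment). With σ² = 12 (so σ⁶ = 1728) and c = 2/3 = 0.666667: E[X³] = 1728 · (1 + 3·0.666667 + (0.666667)²) = 1728 · 3.444444.

So E[X^3] = 5952.000000.


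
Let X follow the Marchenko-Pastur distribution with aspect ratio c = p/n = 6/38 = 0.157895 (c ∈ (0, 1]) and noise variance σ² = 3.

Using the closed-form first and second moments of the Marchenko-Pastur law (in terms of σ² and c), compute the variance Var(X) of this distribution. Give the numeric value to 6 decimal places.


Recall the MP moments m_1 = E[X] = σ² and m_2 = E[X²] = σ⁴ (1 + c).
m_1 = E[X] = σ² = 3, so m_1² = 9.
m_2 = E[X²] = σ⁴ (1 + c) = 9 · (1 + 0.157895) = 9 · 1.157895 = 10.421053.
(Note m_2 − m_1² simplifies to c · σ⁴ = 0.157895 · 9.)

Var(X) = m_2 − m_1² = 10.421053 − 9 = 1.421053.


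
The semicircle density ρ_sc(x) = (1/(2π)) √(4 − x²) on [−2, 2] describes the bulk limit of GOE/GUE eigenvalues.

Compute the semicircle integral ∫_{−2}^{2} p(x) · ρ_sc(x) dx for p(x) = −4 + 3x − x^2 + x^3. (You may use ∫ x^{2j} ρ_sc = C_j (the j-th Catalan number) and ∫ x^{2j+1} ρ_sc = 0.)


Write p(x) = Σ a_i x^i, split into monomials and integrate each against ρ_sc separately.
Using ∫ x^{2j} ρ_sc = C_j = (1/(j+1)) C(2j, j) (Catalan numbers) and ∫ x^{2j+1} ρ_sc = 0 (odd monomials vanish by symmetry):
  i = 0 (even): a_0 · C_{0} = -4 · 1 = -4
  i = 1 (odd): ∫ x^1 ρ_sc = 0 (vanishes)
  i = 2 (even): a_2 · C_{1} = -1 · 1 = -1
  i = 3 (odd): ∫ x^3 ρ_sc = 0 (vanishes)

Summing the contributions: ∫_{−2}^{2} p(x) ρ_sc(x) dx = (-4) + (-1) = -5.


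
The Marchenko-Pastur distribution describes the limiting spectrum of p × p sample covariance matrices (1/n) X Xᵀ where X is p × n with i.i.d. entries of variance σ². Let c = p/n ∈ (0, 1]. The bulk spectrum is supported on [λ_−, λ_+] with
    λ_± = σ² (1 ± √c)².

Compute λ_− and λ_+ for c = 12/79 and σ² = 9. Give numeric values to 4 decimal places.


c = 12/79 = 0.151899; √c = 0.389742.
λ_− = σ² (1 − √c)² = 9 · (1 − 0.389742)² = 9 · (0.610258)² = 3.351735.
λ_+ = σ² (1 + √c)² = 9 · (1 + 0.389742)² = 9 · (1.389742)² = 17.382442.

Rounded to 4 decimal places: λ_− ≈ 3.3517, λ_+ ≈ 17.3824.


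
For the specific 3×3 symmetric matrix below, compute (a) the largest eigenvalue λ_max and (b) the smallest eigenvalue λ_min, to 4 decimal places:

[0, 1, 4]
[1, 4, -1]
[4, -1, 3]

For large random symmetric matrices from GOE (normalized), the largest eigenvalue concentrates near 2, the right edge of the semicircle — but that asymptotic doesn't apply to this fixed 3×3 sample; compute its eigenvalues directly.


Since M is real symmetric, all three eigenvalues are real; they are the roots of det(λI − M) = λ³ − (tr M) λ² + s λ − det M, where s is the sum of the principal 2×2 minors.
tr M = 0 + 4 + 3 = 7.
s = (0·4 − 1²) + (0·3 − 4²) + (4·3 − (-1)²) = -1 + (-16) + 11 = -6.
det M (expand along row 1) = 0·11 − 1·7 + 4·(-17) = -75.
Characteristic polynomial: λ³ − 7λ² − 6λ + 75 = 0.
Substitute λ = y + (tr M)/3 = y + 2.333333 to remove the quadratic term: y³ + p·y + q = 0 with p = s − (tr M)²/3 = -22.333333 and q = −2(tr M)³/27 + (tr M)·s/3 − det M = 35.592593.
Three real roots ⇒ use the trigonometric (Viète) form: r = 2√(−p/3) = 5.456902, φ = arccos(3q/(p·r)) = arccos(-0.876155) = 2.638624 rad.
y_k = r·cos(φ/3 − 2πk/3) for k = 0, 1, 2 gives y = 3.478800, 1.901589, -5.380388.
λ_k = y_k + 2.333333 gives λ = 5.8121, 4.2349, -3.0471 (check: the sum is 7.0000 = tr M).

Hence λ_max = 5.8121 and λ_min = -3.0471.


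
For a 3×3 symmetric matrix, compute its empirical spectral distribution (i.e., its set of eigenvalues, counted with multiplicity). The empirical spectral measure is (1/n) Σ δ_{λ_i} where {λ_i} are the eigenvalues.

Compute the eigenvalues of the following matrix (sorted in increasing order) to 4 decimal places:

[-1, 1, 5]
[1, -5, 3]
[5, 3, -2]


Since M is real symmetric, all three eigenvalues are real; they are the roots of det(λI − M) = λ³ − (tr M) λ² + s λ − det M, where s is the sum of the principal 2×2 minors.
tr M = -1 + (-5) + (-2) = -8.
s = ((-1)·(-5) − 1²) + ((-1)·(-2) − 5²) + ((-5)·(-2) − 3²) = 4 + (-23) + 1 = -18.
det M (expand along row 1) = (-1)·1 − 1·(-17) + 5·28 = 156.
Characteristic polynomial: λ³ + 8λ² − 18λ − 156 = 0.
Substitute λ = y + (tr M)/3 = y − 2.666667 to remove the quadratic term: y³ + p·y + q = 0 with p = s − (tr M)²/3 = -39.333333 and q = −2(tr M)³/27 + (tr M)·s/3 − det M = -70.074074.
Three real roots ⇒ use the trigonometric (Viète) form: r = 2√(−p/3) = 7.241854, φ = arccos(3q/(p·r)) = arccos(0.738020) = 0.740665 rad.
y_k = r·cos(φ/3 − 2πk/3) for k = 0, 1, 2 gives y = 7.022263, -1.978422, -5.043841.
λ_k = y_k − 2.666667 gives λ = 4.3556, -4.6451, -7.7105 (check: the sum is -8.0000 = tr M).

Eigenvalues sorted in increasing order: [-7.7105, -4.6451, 4.3556].


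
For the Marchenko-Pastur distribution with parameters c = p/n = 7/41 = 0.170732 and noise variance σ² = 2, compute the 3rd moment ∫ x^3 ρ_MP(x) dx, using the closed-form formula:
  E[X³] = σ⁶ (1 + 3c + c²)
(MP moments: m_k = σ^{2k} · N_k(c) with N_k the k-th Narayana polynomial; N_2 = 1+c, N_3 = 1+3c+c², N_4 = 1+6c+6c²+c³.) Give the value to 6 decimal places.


E[X³] = σ⁶ (1 + 3c + c²) (third MP moment). With σ² = 2 (so σ⁶ = 8) and c = 7/41 = 0.170732: E[X³] = 8 · (1 + 3·0.170732 + (0.170732)²) = 8 · 1.541344.

So E[X^3] = 12.330756.


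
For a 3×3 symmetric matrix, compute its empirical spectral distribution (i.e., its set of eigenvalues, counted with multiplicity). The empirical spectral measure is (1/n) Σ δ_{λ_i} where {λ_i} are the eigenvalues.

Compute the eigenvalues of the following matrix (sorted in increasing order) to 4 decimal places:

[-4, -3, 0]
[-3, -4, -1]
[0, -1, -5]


Since M is real symmetric, all three eigenvalues are real; they are the roots of det(λI − M) = λ³ − (tr M) λ² + s λ − det M, where s is the sum of the principal 2×2 minors.
tr M = -4 + (-4) + (-5) = -13.
s = ((-4)·(-4) − (-3)²) + ((-4)·(-5) − 0²) + ((-4)·(-5) − (-1)²) = 7 + 20 + 19 = 46.
det M (expand along row 1) = (-4)·19 − (-3)·15 + 0·3 = -31.
Characteristic polynomial: λ³ + 13λ² + 46λ + 31 = 0.
Substitute λ = y + (tr M)/3 = y − 4.333333 to remove the quadratic term: y³ + p·y + q = 0 with p = s − (tr M)²/3 = -10.333333 and q = −2(tr M)³/27 + (tr M)·s/3 − det M = -5.592593.
Three real roots ⇒ use the trigonometric (Viète) form: r = 2√(−p/3) = 3.711843, φ = arccos(3q/(p·r)) = arccos(0.437426) = 1.118062 rad.
y_k = r·cos(φ/3 − 2πk/3) for k = 0, 1, 2 gives y = 3.457033, -0.558036, -2.898997.
λ_k = y_k − 4.333333 gives λ = -0.8763, -4.8914, -7.2323 (check: the sum is -13.0000 = tr M).

Eigenvalues sorted in increasing order: [-7.2323, -4.8914, -0.8763].


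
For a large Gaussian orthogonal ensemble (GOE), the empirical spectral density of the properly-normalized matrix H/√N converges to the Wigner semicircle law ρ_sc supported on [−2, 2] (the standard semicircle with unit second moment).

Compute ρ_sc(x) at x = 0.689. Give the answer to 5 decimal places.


ρ_sc(x) = (1/(2π)) √(4 − x²). With x = 0.689:
  4 − x² = 4 − (0.689)² = 4 − 0.474721 = 3.525279.
  √(4 − x²) = 1.877573.
  1/(2π) = 0.159155.
  ρ_sc(0.689) = 0.159155 · 1.877573 = 0.298825.

Rounded to 5 decimal places: ρ_sc(0.689) ≈ 0.29882.


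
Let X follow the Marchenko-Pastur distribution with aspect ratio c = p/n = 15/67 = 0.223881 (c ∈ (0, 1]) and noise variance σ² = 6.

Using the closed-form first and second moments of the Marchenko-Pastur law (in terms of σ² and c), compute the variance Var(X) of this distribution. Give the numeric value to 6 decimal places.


Recall the MP moments m_1 = E[X] = σ² and m_2 = E[X²] = σ⁴ (1 + c).
m_1 = E[X] = σ² = 6, so m_1² = 36.
m_2 = E[X²] = σ⁴ (1 + c) = 36 · (1 + 0.223881) = 36 · 1.223881 = 44.059701.
(Note m_2 − m_1² simplifies to c · σ⁴ = 0.223881 · 36.)

Var(X) = m_2 − m_1² = 44.059701 − 36 = 8.059701.


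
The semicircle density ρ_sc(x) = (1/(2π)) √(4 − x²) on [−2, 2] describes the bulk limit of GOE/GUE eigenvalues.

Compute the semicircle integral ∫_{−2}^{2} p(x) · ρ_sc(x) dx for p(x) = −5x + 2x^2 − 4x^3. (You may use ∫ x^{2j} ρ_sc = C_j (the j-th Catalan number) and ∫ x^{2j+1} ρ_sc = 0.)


Write p(x) = Σ a_i x^i, split into monomials and integrate each against ρ_sc separately.
Using ∫ x^{2j} ρ_sc = C_j = (1/(j+1)) C(2j, j) (Catalan numbers) and ∫ x^{2j+1} ρ_sc = 0 (odd monomials vanish by symmetry):
  i = 1 (odd): ∫ x^1 ρ_sc = 0 (vanishes)
  i = 2 (even): a_2 · C_{1} = 2 · 1 = 2
  i = 3 (odd): ∫ x^3 ρ_sc = 0 (vanishes)

Summing the contributions: ∫_{−2}^{2} p(x) ρ_sc(x) dx = 2.


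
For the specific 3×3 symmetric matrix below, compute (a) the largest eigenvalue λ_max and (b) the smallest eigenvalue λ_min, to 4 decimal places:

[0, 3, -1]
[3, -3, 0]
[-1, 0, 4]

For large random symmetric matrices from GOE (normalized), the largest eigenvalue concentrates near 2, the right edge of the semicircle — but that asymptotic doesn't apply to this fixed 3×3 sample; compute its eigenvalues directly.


Since M is real symmetric, all three eigenvalues are real; they are the roots of det(λI − M) = λ³ − (tr M) λ² + s λ − det M, where s is the sum of the principal 2×2 minors.
tr M = 0 + (-3) + 4 = 1.
s = (0·(-3) − 3²) + (0·4 − (-1)²) + ((-3)·4 − 0²) = -9 + (-1) + (-12) = -22.
det M (expand along row 1) = 0·(-12) − 3·12 + (-1)·(-3) = -33.
Characteristic polynomial: λ³ − λ² − 22λ + 33 = 0.
Substitute λ = y + (tr M)/3 = y + 0.333333 to remove the quadratic term: y³ + p·y + q = 0 with p = s − (tr M)²/3 = -22.333333 and q = −2(tr M)³/27 + (tr M)·s/3 − det M = 25.592593.
Three real roots ⇒ use the trigonometric (Viète) form: r = 2√(−p/3) = 5.456902, φ = arccos(3q/(p·r)) = arccos(-0.629993) = 2.252341 rad.
y_k = r·cos(φ/3 − 2πk/3) for k = 0, 1, 2 gives y = 3.989851, 1.229071, -5.218922.
λ_k = y_k + 0.333333 gives λ = 4.3232, 1.5624, -4.8856 (check: the sum is 1.0000 = tr M).

Hence λ_max = 4.3232 and λ_min = -4.8856.


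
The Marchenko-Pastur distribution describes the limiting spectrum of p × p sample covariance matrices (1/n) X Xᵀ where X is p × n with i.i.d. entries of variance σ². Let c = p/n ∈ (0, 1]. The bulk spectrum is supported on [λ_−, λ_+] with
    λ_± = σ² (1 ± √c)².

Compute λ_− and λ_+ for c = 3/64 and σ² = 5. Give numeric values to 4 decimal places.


c = 3/64 = 0.046875; √c = 0.216506.
λ_− = σ² (1 − √c)² = 5 · (1 − 0.216506)² = 5 · (0.783494)² = 3.069311.
λ_+ = σ² (1 + √c)² = 5 · (1 + 0.216506)² = 5 · (1.216506)² = 7.399439.

Rounded to 4 decimal places: λ_− ≈ 3.0693, λ_+ ≈ 7.3994.


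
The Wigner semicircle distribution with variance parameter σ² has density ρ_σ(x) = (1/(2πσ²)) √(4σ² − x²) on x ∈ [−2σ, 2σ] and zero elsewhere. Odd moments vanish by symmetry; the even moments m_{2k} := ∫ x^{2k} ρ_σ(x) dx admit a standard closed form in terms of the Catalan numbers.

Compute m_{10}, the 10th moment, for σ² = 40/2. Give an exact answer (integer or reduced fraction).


By the scaled semicircle moment identity, m_{2k} = σ^{2k} · C_k with k = 5.
C_5 = (1/(k+1)) · C(2k, k) = (1/6) · C(10, 5) = (1/6) · 252 = 42.
σ^{2k} = (σ²)^k = (40/2)^5 = 3200000.

Therefore m_{10} = σ^{10} · C_5 = 3200000 · 42 = 134400000.


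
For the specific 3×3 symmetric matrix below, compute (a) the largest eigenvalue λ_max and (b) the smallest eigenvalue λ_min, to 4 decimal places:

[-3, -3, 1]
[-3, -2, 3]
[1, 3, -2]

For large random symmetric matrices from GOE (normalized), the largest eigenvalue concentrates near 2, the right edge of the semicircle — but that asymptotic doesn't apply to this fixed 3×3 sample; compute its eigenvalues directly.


Since M is real symmetric, all three eigenvalues are real; they are the roots of det(λI − M) = λ³ − (tr M) λ² + s λ − det M, where s is the sum of the principal 2×2 minors.
tr M = -3 + (-2) + (-2) = -7.
s = ((-3)·(-2) − (-3)²) + ((-3)·(-2) − 1²) + ((-2)·(-2) − 3²) = -3 + 5 + (-5) = -3.
det M (expand along row 1) = (-3)·(-5) − (-3)·3 + 1·(-7) = 17.
Characteristic polynomial: λ³ + 7λ² − 3λ − 17 = 0.
Substitute λ = y + (tr M)/3 = y − 2.333333 to remove the quadratic term: y³ + p·y + q = 0 with p = s − (tr M)²/3 = -19.333333 and q = −2(tr M)³/27 + (tr M)·s/3 − det M = 15.407407.
Three real roots ⇒ use the trigonometric (Viète) form: r = 2√(−p/3) = 5.077182, φ = arccos(3q/(p·r)) = arccos(-0.470892) = 2.061098 rad.
y_k = r·cos(φ/3 − 2πk/3) for k = 0, 1, 2 gives y = 3.925329, 0.826095, -4.751424.
λ_k = y_k − 2.333333 gives λ = 1.5920, -1.5072, -7.0848 (check: the sum is -7.0000 = tr M).

Hence λ_max = 1.5920 and λ_min = -7.0848.


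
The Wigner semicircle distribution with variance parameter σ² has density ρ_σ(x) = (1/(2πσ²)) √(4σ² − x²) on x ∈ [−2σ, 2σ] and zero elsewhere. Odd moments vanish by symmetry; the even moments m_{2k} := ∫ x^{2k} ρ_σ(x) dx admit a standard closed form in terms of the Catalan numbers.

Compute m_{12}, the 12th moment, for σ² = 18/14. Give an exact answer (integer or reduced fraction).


By the scaled semicircle moment identity, m_{2k} = σ^{2k} · C_k with k = 6.
C_6 = (1/(k+1)) · C(2k, k) = (1/7) · C(12, 6) = (1/7) · 924 = 132.
σ^{2k} = (σ²)^k = (18/14)^6 = 531441/117649.

Therefore m_{12} = σ^{12} · C_6 = (531441/117649) · 132 = 70150212/117649.


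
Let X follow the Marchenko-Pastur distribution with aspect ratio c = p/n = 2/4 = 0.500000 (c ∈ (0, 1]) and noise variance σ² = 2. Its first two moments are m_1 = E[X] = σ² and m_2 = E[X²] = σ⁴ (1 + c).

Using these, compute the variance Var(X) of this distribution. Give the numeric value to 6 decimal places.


m_1 = E[X] = σ² = 2, so m_1² = 4.
m_2 = E[X²] = σ⁴ (1 + c) = 4 · (1 + 0.500000) = 4 · 1.500000 = 6.000000.
(Note m_2 − m_1² simplifies to c · σ⁴ = 0.500000 · 4.)

Var(X) = m_2 − m_1² = 6.000000 − 4 = 2.000000.


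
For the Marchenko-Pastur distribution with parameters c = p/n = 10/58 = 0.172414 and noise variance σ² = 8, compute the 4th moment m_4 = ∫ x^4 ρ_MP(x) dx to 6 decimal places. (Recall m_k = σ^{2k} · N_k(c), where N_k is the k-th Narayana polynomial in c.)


E[X⁴] = σ⁸ (1 + 6c + 6c² + c³) (fourth MP moment). With σ² = 8 (so σ⁸ = 4096) and c = 10/58 = 0.172414: E[X⁴] = 4096 · (1 + 6·0.172414 + 6·(0.172414)² + (0.172414)³) = 4096 · 2.217967.

So E[X^4] = 9084.793308.


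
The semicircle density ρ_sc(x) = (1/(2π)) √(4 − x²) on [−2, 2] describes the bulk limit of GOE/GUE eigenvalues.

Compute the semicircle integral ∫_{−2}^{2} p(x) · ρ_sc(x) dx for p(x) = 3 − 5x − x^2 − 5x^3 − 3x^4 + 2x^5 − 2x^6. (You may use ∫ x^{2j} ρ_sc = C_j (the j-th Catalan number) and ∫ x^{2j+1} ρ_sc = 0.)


Write p(x) = Σ a_i x^i, split into monomials and integrate each against ρ_sc separately.
Using ∫ x^{2j} ρ_sc = C_j = (1/(j+1)) C(2j, j) (Catalan numbers) and ∫ x^{2j+1} ρ_sc = 0 (odd monomials vanish by symmetry):
  i = 0 (even): a_0 · C_{0} = 3 · 1 = 3
  i = 1 (odd): ∫ x^1 ρ_sc = 0 (vanishes)
  i = 2 (even): a_2 · C_{1} = -1 · 1 = -1
  i = 3 (odd): ∫ x^3 ρ_sc = 0 (vanishes)
  i = 4 (even): a_4 · C_{2} = -3 · 2 = -6
  i = 5 (odd): ∫ x^5 ρ_sc = 0 (vanishes)
  i = 6 (even): a_6 · C_{3} = -2 · 5 = -10

Summing the contributions: ∫_{−2}^{2} p(x) ρ_sc(x) dx = 3 + (-1) + (-6) + (-10) = -14.
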